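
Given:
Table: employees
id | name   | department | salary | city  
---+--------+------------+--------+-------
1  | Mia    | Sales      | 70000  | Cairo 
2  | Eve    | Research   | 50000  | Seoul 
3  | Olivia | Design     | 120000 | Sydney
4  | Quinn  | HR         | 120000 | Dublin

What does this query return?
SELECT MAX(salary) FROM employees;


Salaries: 70000, 50000, 120000, 120000
MAX = 120000

120000


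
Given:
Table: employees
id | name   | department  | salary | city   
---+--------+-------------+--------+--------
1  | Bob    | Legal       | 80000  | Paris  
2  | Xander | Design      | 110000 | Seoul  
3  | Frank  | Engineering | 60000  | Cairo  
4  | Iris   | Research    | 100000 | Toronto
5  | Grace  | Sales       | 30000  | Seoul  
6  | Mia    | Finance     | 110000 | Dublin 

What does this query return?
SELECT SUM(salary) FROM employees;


SUM(salary) = 80000 + 110000 + 60000 + 100000 + 30000 + 110000 = 490000

490000


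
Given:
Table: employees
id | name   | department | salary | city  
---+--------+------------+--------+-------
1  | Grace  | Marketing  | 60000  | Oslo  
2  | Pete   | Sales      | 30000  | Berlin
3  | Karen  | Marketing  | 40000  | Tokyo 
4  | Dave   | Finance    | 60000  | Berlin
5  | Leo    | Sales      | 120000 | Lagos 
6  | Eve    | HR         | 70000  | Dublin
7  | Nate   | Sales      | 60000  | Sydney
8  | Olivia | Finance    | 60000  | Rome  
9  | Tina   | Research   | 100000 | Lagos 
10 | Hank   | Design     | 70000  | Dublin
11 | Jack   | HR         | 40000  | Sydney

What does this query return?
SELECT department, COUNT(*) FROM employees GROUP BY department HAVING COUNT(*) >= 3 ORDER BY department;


Groups with count >= 3:
  Sales: 3 -> PASS
  Design: 1 -> filtered out
  Finance: 2 -> filtered out
  HR: 2 -> filtered out
  Marketing: 2 -> filtered out
  Research: 1 -> filtered out


1 groups:
Sales, 3


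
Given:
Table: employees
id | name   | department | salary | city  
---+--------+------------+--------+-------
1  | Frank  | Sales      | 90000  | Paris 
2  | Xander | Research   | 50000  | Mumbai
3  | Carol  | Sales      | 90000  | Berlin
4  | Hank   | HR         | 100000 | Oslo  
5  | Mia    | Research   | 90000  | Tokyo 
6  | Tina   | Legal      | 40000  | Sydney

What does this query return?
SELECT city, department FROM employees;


Projecting columns: city, department

6 rows:
Paris, Sales
Mumbai, Research
Berlin, Sales
Oslo, HR
Tokyo, Research
Sydney, Legal


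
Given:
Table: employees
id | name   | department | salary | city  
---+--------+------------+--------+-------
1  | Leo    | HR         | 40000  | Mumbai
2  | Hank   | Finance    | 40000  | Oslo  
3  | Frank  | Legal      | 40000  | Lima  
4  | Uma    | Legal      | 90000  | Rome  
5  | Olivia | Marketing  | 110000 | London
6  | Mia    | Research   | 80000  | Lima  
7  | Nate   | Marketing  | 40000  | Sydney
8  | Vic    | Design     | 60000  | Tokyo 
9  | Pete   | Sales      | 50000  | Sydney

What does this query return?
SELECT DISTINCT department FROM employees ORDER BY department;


All 'department' values (row order): HR, Finance, Legal, Legal, Marketing, Research, Marketing, Design, Sales
Removing duplicates leaves 7 unique value(s).

7 values:
Design
Finance
HR
Legal
Marketing
Research
Sales


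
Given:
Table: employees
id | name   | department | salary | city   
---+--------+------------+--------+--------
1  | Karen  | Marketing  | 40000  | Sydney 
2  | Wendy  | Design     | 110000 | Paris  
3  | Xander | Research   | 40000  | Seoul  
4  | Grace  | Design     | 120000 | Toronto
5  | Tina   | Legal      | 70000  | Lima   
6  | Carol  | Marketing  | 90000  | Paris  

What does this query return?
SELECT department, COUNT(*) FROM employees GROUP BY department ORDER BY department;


Assigning each row to its department group:
  Karen -> Marketing
  Wendy -> Design
  Xander -> Research
  Grace -> Design
  Tina -> Legal
  Carol -> Marketing


4 groups:
Design, 2
Legal, 1
Marketing, 2
Research, 1


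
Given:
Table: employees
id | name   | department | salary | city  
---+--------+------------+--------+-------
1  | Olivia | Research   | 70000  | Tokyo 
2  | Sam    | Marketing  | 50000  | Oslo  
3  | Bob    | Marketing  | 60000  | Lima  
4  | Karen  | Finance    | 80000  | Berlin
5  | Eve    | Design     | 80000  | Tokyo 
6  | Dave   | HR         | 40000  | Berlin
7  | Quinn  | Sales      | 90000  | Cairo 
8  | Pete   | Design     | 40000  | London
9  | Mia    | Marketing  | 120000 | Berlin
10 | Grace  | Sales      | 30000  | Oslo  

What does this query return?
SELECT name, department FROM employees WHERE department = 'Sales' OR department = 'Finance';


Filtering: department = 'Sales' OR 'Finance'
Matching: 3 rows

3 rows:
Karen, Finance
Quinn, Sales
Grace, Sales


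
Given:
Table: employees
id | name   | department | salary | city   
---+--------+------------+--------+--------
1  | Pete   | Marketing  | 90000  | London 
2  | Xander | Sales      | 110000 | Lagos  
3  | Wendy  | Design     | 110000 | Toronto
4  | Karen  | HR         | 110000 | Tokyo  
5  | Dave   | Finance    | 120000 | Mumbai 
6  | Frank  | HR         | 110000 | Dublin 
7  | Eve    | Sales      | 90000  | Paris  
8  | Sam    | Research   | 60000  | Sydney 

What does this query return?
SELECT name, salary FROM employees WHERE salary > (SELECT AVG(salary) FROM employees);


Subquery: AVG(salary) = 100000.0
Filtering: salary > 100000.0
  Xander (110000) -> MATCH
  Wendy (110000) -> MATCH
  Karen (110000) -> MATCH
  Dave (120000) -> MATCH
  Frank (110000) -> MATCH


5 rows:
Xander, 110000
Wendy, 110000
Karen, 110000
Dave, 120000
Frank, 110000


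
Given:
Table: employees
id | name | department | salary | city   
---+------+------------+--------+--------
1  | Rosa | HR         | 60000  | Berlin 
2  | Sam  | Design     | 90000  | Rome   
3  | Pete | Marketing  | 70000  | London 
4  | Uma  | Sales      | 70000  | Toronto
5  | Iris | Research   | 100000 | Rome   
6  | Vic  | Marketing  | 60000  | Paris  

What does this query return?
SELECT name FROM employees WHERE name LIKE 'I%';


LIKE 'I%' matches names starting with 'I'
Matching: 1

1 rows:
Iris


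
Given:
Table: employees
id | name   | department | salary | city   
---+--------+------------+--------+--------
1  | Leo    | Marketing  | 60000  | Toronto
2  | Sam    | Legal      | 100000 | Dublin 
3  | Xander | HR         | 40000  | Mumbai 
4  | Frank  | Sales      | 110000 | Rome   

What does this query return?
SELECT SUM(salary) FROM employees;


SUM(salary) = 60000 + 100000 + 40000 + 110000 = 310000

310000


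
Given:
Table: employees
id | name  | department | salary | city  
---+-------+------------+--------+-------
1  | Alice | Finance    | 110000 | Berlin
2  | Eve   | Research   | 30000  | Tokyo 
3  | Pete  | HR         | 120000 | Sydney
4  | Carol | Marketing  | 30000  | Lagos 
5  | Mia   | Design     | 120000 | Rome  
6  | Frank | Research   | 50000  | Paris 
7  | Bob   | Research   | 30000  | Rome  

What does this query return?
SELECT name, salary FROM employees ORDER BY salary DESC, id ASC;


Sorting by salary DESC, then id ASC for ties

7 rows:
Pete, 120000
Mia, 120000
Alice, 110000
Frank, 50000
Eve, 30000
Carol, 30000
Bob, 30000


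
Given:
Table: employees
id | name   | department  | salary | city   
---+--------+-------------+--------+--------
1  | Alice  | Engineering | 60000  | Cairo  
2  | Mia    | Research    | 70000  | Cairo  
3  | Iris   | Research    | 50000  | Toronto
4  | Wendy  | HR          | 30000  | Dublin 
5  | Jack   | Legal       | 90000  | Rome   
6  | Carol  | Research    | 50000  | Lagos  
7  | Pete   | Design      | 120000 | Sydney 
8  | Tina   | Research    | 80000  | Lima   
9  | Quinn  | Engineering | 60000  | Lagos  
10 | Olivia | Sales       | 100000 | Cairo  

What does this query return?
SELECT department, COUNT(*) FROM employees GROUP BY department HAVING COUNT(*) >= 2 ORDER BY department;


Groups with count >= 2:
  Engineering: 2 -> PASS
  Research: 4 -> PASS
  Design: 1 -> filtered out
  HR: 1 -> filtered out
  Legal: 1 -> filtered out
  Sales: 1 -> filtered out


2 groups:
Engineering, 2
Research, 4


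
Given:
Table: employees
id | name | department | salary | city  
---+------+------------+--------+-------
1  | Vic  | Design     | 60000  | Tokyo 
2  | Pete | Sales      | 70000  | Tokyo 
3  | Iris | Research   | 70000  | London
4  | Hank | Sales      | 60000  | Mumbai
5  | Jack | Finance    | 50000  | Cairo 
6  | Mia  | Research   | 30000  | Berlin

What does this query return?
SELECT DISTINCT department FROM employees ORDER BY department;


All 'department' values (row order): Design, Sales, Research, Sales, Finance, Research
Removing duplicates leaves 4 unique value(s).

4 values:
Design
Finance
Research
Sales


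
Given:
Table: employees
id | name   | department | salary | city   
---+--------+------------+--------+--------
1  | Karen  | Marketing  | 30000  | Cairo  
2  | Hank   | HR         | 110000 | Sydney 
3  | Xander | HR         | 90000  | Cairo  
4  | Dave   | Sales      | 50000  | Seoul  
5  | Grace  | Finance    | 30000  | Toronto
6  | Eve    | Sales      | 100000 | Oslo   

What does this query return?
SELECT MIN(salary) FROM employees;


Salaries: 30000, 110000, 90000, 50000, 30000, 100000
MIN = 30000

30000


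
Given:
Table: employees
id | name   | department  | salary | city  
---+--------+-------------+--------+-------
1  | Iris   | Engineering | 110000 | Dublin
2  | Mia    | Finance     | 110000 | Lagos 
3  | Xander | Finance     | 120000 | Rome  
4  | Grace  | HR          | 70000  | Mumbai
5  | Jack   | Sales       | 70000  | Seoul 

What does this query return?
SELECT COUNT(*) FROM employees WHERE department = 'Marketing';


Counting rows where department = 'Marketing'


0


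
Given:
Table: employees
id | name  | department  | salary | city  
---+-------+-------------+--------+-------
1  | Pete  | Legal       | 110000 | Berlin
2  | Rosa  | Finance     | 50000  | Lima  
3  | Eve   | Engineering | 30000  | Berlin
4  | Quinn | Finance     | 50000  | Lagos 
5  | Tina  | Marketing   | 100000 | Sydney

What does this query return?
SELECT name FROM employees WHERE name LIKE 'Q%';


LIKE 'Q%' matches names starting with 'Q'
Matching: 1

1 rows:
Quinn


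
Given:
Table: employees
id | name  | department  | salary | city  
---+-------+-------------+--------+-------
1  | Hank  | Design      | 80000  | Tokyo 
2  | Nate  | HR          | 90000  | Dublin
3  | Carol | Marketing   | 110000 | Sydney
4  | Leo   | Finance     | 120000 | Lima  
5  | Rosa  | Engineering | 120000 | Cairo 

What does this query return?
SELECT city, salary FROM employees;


Projecting columns: city, salary

5 rows:
Tokyo, 80000
Dublin, 90000
Sydney, 110000
Lima, 120000
Cairo, 120000


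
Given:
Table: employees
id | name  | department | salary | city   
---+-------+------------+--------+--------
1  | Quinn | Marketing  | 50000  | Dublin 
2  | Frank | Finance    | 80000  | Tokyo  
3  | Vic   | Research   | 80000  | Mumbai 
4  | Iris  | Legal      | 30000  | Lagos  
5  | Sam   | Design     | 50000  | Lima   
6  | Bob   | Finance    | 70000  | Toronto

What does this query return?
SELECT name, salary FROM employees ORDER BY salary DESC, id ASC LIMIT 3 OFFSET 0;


Sort by salary DESC (id ASC tiebreak), then skip 0 and take 3
Rows 1 through 3

3 rows:
Frank, 80000
Vic, 80000
Bob, 70000


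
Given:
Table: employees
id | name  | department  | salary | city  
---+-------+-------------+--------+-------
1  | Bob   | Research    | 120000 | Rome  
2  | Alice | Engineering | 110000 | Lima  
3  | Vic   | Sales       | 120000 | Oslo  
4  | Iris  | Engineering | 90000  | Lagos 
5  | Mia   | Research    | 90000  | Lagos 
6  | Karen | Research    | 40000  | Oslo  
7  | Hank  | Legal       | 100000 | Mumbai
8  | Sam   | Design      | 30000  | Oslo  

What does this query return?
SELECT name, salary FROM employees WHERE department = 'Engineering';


Filtering: department = 'Engineering'
Matching rows: 2

2 rows:
Alice, 110000
Iris, 90000


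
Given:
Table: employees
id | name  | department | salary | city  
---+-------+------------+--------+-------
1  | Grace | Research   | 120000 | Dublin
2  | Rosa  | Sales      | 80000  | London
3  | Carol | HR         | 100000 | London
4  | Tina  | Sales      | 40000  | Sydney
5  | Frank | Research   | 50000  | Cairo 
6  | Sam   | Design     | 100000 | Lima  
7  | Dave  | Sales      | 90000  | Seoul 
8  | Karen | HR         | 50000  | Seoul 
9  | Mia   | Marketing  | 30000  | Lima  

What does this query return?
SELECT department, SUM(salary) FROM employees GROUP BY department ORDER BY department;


Summing salary within each department:
  Design: 100000 = 100000
  HR: 100000 + 50000 = 150000
  Marketing: 30000 = 30000
  Research: 120000 + 50000 = 170000
  Sales: 80000 + 40000 + 90000 = 210000


5 groups:
Design, 100000
HR, 150000
Marketing, 30000
Research, 170000
Sales, 210000


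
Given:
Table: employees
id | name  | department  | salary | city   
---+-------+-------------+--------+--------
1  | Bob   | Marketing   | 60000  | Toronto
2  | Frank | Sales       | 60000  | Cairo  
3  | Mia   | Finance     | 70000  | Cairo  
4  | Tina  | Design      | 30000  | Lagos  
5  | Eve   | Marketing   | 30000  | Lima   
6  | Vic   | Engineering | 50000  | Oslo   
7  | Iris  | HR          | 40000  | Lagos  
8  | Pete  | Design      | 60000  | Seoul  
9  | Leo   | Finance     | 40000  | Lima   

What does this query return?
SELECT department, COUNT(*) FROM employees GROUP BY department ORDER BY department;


Assigning each row to its department group:
  Bob -> Marketing
  Frank -> Sales
  Mia -> Finance
  Tina -> Design
  Eve -> Marketing
  Vic -> Engineering
  Iris -> HR
  Pete -> Design
  Leo -> Finance


6 groups:
Design, 2
Engineering, 1
Finance, 2
HR, 1
Marketing, 2
Sales, 1


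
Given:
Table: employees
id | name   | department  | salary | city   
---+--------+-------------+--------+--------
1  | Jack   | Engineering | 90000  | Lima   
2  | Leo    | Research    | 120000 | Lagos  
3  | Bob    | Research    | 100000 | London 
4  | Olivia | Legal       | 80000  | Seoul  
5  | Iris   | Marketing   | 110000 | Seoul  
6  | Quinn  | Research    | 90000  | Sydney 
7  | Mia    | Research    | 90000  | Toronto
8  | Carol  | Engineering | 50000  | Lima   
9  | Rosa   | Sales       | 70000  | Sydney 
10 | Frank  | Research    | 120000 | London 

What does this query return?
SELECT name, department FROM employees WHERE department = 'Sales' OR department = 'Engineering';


Filtering: department = 'Sales' OR 'Engineering'
Matching: 3 rows

3 rows:
Jack, Engineering
Carol, Engineering
Rosa, Sales


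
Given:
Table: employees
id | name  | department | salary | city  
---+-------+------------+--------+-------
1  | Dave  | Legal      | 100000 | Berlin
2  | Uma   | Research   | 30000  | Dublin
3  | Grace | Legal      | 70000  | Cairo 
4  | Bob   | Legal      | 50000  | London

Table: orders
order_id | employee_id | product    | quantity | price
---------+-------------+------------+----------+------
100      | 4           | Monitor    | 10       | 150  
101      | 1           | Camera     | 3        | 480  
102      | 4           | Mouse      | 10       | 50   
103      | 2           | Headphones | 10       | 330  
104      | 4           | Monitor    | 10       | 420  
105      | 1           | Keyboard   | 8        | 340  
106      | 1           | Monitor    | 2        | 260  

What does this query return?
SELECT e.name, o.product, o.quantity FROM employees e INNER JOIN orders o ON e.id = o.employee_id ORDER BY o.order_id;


Joining employees.id = orders.employee_id:
  employee Bob (id=4) -> order Monitor
  employee Dave (id=1) -> order Camera
  employee Bob (id=4) -> order Mouse
  employee Uma (id=2) -> order Headphones
  employee Bob (id=4) -> order Monitor
  employee Dave (id=1) -> order Keyboard
  employee Dave (id=1) -> order Monitor


7 rows:
Bob, Monitor, 10
Dave, Camera, 3
Bob, Mouse, 10
Uma, Headphones, 10
Bob, Monitor, 10
Dave, Keyboard, 8
Dave, Monitor, 2


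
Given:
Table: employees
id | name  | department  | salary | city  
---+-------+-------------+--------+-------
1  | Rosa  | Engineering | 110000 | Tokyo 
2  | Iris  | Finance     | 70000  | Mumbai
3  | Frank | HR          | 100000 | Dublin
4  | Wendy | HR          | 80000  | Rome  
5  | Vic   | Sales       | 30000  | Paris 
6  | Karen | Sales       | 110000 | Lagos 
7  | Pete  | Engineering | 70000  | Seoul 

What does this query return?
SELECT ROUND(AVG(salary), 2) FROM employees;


SUM(salary) = 570000
COUNT = 7
ROUND(AVG, 2) = ROUND(570000 / 7, 2) = 81428.57

81428.57


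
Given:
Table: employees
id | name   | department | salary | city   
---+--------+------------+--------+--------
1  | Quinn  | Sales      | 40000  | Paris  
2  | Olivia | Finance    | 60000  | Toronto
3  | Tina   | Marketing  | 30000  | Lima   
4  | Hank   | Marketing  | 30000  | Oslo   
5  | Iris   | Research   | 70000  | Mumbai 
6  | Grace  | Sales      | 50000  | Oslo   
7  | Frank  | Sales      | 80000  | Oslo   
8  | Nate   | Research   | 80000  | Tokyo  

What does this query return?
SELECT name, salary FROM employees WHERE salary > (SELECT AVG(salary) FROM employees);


Subquery: AVG(salary) = 55000.0
Filtering: salary > 55000.0
  Olivia (60000) -> MATCH
  Iris (70000) -> MATCH
  Frank (80000) -> MATCH
  Nate (80000) -> MATCH


4 rows:
Olivia, 60000
Iris, 70000
Frank, 80000
Nate, 80000


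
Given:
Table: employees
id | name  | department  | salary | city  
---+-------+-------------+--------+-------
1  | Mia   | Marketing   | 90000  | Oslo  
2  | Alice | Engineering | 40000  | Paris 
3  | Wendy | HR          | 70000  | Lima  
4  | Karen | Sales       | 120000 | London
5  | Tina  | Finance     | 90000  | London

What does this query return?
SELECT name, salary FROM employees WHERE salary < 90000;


Filtering: salary < 90000
Matching: 2 rows

2 rows:
Alice, 40000
Wendy, 70000


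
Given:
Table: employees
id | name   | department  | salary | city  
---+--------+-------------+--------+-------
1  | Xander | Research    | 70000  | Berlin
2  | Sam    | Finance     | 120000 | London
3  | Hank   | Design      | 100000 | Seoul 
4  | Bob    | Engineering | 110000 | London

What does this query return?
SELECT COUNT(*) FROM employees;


COUNT(*) counts all rows

4


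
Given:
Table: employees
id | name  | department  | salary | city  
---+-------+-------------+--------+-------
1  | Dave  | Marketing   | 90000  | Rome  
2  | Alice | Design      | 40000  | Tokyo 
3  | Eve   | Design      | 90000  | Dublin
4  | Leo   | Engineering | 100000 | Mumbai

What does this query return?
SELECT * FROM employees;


SELECT * returns all 4 rows with all columns

4 rows:
1, Dave, Marketing, 90000, Rome
2, Alice, Design, 40000, Tokyo
3, Eve, Design, 90000, Dublin
4, Leo, Engineering, 100000, Mumbai


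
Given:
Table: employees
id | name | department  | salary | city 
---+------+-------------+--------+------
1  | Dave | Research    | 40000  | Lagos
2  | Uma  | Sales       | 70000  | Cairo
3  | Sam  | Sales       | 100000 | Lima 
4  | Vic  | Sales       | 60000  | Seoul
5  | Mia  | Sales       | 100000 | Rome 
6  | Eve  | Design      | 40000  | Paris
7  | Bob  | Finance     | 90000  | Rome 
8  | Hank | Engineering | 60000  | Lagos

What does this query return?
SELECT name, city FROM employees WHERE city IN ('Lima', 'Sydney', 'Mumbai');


Filtering: city IN ('Lima', 'Sydney', 'Mumbai')
Matching: 1 rows

1 rows:
Sam, Lima


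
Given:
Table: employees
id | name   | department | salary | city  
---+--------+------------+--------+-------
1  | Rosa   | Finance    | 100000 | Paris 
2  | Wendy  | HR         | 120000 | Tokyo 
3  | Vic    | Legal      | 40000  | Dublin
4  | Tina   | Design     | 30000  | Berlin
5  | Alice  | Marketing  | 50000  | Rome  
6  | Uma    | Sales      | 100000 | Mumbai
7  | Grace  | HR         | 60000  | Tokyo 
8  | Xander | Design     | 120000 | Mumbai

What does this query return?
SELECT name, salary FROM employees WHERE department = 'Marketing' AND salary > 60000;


Filtering: department = 'Marketing' AND salary > 60000
Matching: 0 rows

Empty result set (0 rows)


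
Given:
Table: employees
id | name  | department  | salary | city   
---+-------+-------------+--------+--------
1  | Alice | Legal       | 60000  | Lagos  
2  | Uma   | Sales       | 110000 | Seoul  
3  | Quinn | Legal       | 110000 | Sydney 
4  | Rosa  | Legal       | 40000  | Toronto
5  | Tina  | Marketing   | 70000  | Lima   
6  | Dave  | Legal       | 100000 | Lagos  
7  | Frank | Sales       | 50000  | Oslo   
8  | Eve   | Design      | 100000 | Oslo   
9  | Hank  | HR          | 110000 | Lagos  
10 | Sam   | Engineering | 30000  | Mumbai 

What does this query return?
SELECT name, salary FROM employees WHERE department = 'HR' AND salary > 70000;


Filtering: department = 'HR' AND salary > 70000
Matching: 1 rows

1 rows:
Hank, 110000


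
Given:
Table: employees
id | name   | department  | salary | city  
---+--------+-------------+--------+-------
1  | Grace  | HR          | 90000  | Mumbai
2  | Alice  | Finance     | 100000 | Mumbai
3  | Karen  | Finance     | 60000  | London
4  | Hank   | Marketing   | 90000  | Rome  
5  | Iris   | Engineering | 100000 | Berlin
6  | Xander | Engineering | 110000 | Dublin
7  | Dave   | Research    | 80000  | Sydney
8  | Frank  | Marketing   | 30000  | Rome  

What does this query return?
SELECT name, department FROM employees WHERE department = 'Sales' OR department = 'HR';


Filtering: department = 'Sales' OR 'HR'
Matching: 1 rows

1 rows:
Grace, HR


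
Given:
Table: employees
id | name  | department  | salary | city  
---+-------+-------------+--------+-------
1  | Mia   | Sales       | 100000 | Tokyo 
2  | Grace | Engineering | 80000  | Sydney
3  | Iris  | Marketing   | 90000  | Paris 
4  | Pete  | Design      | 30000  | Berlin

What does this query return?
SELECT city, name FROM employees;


Projecting columns: city, name

4 rows:
Tokyo, Mia
Sydney, Grace
Paris, Iris
Berlin, Pete


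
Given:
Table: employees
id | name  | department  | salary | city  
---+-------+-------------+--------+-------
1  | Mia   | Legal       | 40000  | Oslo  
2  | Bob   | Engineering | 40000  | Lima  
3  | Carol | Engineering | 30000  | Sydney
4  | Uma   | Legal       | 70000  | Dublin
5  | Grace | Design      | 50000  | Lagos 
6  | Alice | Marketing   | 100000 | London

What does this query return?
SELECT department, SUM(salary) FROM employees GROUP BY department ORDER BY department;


Summing salary within each department:
  Design: 50000 = 50000
  Engineering: 40000 + 30000 = 70000
  Legal: 40000 + 70000 = 110000
  Marketing: 100000 = 100000


4 groups:
Design, 50000
Engineering, 70000
Legal, 110000
Marketing, 100000


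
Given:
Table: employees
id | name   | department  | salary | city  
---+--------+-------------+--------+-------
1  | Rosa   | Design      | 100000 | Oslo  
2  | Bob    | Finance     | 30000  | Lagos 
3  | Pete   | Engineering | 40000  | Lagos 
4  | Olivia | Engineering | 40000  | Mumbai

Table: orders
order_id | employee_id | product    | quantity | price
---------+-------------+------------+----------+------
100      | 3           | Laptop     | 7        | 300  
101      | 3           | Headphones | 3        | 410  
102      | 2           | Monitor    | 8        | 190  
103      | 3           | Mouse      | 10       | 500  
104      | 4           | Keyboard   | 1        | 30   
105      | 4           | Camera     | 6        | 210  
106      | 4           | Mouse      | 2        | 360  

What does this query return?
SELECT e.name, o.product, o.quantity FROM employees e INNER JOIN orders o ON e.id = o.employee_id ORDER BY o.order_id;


Joining employees.id = orders.employee_id:
  employee Pete (id=3) -> order Laptop
  employee Pete (id=3) -> order Headphones
  employee Bob (id=2) -> order Monitor
  employee Pete (id=3) -> order Mouse
  employee Olivia (id=4) -> order Keyboard
  employee Olivia (id=4) -> order Camera
  employee Olivia (id=4) -> order Mouse


7 rows:
Pete, Laptop, 7
Pete, Headphones, 3
Bob, Monitor, 8
Pete, Mouse, 10
Olivia, Keyboard, 1
Olivia, Camera, 6
Olivia, Mouse, 2


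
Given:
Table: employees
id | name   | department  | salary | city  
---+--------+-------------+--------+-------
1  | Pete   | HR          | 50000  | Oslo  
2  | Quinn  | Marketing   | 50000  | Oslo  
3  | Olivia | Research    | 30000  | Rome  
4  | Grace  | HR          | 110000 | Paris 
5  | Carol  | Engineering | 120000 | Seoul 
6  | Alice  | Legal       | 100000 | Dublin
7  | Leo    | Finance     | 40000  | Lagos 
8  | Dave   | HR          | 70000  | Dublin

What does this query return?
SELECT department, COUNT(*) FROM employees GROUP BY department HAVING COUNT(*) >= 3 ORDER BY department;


Groups with count >= 3:
  HR: 3 -> PASS
  Engineering: 1 -> filtered out
  Finance: 1 -> filtered out
  Legal: 1 -> filtered out
  Marketing: 1 -> filtered out
  Research: 1 -> filtered out


1 groups:
HR, 3


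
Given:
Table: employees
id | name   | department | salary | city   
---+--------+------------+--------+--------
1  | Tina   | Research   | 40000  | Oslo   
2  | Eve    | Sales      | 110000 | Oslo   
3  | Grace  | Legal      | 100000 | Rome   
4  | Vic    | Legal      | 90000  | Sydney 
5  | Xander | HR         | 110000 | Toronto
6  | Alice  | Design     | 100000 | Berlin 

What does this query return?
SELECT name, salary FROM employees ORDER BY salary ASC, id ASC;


Sorting by salary ASC, then id ASC for ties

6 rows:
Tina, 40000
Vic, 90000
Grace, 100000
Alice, 100000
Eve, 110000
Xander, 110000


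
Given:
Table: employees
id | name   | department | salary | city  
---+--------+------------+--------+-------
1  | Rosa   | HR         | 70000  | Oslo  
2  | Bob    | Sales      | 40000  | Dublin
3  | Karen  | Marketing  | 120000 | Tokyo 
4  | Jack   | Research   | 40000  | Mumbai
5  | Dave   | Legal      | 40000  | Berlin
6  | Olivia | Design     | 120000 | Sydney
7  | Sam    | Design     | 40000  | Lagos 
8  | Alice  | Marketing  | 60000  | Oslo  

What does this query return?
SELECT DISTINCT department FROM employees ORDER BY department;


All 'department' values (row order): HR, Sales, Marketing, Research, Legal, Design, Design, Marketing
Removing duplicates leaves 6 unique value(s).

6 values:
Design
HR
Legal
Marketing
Research
Sales


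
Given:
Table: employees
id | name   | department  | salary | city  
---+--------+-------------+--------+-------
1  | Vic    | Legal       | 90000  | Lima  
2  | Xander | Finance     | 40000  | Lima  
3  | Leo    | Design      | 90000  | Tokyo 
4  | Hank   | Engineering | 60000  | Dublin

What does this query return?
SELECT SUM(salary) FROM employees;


SUM(salary) = 90000 + 40000 + 90000 + 60000 = 280000

280000


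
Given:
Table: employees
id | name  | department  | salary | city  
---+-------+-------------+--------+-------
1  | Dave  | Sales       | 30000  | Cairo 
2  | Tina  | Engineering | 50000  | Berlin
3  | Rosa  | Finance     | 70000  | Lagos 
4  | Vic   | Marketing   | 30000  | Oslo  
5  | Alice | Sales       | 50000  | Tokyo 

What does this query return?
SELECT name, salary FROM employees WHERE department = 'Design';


Filtering: department = 'Design'
Matching rows: 0

Empty result set (0 rows)


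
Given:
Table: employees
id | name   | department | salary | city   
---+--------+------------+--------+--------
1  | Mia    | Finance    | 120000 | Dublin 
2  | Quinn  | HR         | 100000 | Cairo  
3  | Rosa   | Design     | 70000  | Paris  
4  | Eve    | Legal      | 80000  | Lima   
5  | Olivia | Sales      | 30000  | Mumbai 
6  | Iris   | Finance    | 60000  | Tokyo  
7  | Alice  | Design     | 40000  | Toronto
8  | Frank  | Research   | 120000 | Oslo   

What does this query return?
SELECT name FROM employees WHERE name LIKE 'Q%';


LIKE 'Q%' matches names starting with 'Q'
Matching: 1

1 rows:
Quinn


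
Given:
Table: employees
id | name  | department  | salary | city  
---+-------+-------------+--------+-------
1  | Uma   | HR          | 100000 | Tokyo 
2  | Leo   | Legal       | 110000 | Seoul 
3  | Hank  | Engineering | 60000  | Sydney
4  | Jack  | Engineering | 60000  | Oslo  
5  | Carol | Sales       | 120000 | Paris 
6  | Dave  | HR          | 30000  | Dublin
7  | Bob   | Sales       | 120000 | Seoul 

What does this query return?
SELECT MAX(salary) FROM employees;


Salaries: 100000, 110000, 60000, 60000, 120000, 30000, 120000
MAX = 120000

120000


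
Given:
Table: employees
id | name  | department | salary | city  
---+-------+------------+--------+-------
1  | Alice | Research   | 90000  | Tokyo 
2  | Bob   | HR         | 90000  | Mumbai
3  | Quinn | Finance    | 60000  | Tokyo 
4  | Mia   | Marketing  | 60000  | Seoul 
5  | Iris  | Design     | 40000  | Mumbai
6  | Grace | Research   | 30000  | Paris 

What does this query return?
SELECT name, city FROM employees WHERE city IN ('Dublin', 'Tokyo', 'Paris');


Filtering: city IN ('Dublin', 'Tokyo', 'Paris')
Matching: 3 rows

3 rows:
Alice, Tokyo
Quinn, Tokyo
Grace, Paris


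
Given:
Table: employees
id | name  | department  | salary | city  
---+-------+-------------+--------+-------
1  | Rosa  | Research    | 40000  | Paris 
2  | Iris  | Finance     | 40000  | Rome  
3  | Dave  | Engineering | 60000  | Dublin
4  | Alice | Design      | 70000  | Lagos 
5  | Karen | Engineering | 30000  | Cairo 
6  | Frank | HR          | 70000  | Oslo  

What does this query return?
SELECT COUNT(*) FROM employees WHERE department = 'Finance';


Counting rows where department = 'Finance'
  Iris -> MATCH


1


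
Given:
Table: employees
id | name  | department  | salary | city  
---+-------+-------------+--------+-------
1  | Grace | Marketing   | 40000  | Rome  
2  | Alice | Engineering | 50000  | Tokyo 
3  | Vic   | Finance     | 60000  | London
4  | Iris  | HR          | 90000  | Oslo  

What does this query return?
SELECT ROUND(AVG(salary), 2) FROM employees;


SUM(salary) = 240000
COUNT = 4
ROUND(AVG, 2) = ROUND(240000 / 4, 2) = 60000.0

60000.0


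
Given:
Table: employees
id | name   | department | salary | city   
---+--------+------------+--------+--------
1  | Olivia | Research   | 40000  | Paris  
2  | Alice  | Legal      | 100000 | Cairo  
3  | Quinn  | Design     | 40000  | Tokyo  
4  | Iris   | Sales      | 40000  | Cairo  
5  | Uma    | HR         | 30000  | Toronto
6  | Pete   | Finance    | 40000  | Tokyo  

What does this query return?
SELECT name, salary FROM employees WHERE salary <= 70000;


Filtering: salary <= 70000
Matching: 5 rows

5 rows:
Olivia, 40000
Quinn, 40000
Iris, 40000
Uma, 30000
Pete, 40000


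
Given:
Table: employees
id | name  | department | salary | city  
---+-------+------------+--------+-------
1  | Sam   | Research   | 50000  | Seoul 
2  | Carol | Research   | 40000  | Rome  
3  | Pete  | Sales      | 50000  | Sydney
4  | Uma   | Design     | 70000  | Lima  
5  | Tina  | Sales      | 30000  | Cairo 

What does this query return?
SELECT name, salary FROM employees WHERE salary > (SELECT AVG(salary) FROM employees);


Subquery: AVG(salary) = 48000.0
Filtering: salary > 48000.0
  Sam (50000) -> MATCH
  Pete (50000) -> MATCH
  Uma (70000) -> MATCH


3 rows:
Sam, 50000
Pete, 50000
Uma, 70000


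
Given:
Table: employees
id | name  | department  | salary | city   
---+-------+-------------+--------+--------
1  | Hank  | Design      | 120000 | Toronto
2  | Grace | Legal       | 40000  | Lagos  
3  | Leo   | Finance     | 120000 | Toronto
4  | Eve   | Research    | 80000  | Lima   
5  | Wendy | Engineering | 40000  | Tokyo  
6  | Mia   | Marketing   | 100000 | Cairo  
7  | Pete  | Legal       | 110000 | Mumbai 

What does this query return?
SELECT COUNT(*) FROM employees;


COUNT(*) counts all rows

7


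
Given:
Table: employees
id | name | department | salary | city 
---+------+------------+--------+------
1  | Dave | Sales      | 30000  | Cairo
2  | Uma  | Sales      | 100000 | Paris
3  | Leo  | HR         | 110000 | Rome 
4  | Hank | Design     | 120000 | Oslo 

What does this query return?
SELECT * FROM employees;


SELECT * returns all 4 rows with all columns

4 rows:
1, Dave, Sales, 30000, Cairo
2, Uma, Sales, 100000, Paris
3, Leo, HR, 110000, Rome
4, Hank, Design, 120000, Oslo


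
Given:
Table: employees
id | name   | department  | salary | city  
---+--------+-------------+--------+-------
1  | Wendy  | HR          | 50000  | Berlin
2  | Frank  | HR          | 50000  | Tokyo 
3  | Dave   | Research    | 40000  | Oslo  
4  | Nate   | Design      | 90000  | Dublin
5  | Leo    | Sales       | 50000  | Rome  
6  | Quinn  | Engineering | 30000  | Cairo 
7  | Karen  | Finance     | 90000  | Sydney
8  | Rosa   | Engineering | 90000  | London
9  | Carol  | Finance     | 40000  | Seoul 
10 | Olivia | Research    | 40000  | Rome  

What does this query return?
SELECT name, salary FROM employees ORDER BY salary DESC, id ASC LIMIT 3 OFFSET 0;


Sort by salary DESC (id ASC tiebreak), then skip 0 and take 3
Rows 1 through 3

3 rows:
Nate, 90000
Karen, 90000
Rosa, 90000


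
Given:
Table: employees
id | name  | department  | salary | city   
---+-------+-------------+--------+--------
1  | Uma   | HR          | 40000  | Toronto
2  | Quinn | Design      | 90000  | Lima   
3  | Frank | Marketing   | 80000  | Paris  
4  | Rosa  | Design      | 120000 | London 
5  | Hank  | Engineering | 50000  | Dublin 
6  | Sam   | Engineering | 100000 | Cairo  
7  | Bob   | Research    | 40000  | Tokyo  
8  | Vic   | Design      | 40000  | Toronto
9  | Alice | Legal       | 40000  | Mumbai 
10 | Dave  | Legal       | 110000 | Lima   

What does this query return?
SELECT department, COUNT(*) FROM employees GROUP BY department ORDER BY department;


Assigning each row to its department group:
  Uma -> HR
  Quinn -> Design
  Frank -> Marketing
  Rosa -> Design
  Hank -> Engineering
  Sam -> Engineering
  Bob -> Research
  Vic -> Design
  Alice -> Legal
  Dave -> Legal


6 groups:
Design, 3
Engineering, 2
HR, 1
Legal, 2
Marketing, 1
Research, 1


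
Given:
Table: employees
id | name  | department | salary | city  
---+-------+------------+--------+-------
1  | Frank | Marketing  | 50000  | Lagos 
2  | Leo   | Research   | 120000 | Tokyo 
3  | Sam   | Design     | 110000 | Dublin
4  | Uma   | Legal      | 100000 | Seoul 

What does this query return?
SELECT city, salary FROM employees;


Projecting columns: city, salary

4 rows:
Lagos, 50000
Tokyo, 120000
Dublin, 110000
Seoul, 100000


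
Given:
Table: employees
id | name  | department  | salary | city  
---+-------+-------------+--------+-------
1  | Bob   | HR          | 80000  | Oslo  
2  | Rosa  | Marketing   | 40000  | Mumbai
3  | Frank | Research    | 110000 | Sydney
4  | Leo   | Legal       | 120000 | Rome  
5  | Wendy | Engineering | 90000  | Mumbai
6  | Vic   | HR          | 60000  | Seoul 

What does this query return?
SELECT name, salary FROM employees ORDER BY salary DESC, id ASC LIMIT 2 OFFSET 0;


Sort by salary DESC (id ASC tiebreak), then skip 0 and take 2
Rows 1 through 2

2 rows:
Leo, 120000
Frank, 110000


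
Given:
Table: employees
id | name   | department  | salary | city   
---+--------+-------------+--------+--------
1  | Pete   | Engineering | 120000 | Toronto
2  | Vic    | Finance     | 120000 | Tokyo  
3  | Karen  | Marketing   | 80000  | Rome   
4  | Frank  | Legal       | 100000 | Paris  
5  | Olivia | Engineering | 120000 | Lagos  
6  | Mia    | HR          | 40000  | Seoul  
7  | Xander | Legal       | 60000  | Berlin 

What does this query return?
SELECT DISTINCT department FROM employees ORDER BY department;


All 'department' values (row order): Engineering, Finance, Marketing, Legal, Engineering, HR, Legal
Removing duplicates leaves 5 unique value(s).

5 values:
Engineering
Finance
HR
Legal
Marketing


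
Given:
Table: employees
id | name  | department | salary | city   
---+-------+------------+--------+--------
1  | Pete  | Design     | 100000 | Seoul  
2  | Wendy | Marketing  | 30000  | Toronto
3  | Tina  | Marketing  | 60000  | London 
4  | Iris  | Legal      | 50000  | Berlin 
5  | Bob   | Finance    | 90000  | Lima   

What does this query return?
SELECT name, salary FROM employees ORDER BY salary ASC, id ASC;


Sorting by salary ASC, then id ASC for ties

5 rows:
Wendy, 30000
Iris, 50000
Tina, 60000
Bob, 90000
Pete, 100000


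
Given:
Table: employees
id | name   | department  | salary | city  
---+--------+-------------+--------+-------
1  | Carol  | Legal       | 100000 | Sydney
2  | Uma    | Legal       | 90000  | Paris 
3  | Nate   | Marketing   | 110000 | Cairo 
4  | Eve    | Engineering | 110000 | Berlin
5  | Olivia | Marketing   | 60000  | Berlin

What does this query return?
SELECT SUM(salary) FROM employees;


SUM(salary) = 100000 + 90000 + 110000 + 110000 + 60000 = 470000

470000


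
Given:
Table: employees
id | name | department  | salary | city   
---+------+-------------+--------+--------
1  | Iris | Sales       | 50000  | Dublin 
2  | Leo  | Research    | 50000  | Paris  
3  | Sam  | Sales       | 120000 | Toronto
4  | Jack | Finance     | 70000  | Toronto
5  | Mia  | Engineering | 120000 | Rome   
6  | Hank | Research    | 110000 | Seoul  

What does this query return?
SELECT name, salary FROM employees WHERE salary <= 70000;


Filtering: salary <= 70000
Matching: 3 rows

3 rows:
Iris, 50000
Leo, 50000
Jack, 70000


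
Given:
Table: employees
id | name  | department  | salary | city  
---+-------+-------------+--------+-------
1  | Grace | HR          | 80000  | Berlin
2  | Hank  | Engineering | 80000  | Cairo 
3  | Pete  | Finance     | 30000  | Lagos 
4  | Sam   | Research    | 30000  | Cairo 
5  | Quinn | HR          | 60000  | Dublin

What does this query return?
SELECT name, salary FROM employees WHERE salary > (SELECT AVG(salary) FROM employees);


Subquery: AVG(salary) = 56000.0
Filtering: salary > 56000.0
  Grace (80000) -> MATCH
  Hank (80000) -> MATCH
  Quinn (60000) -> MATCH


3 rows:
Grace, 80000
Hank, 80000
Quinn, 60000


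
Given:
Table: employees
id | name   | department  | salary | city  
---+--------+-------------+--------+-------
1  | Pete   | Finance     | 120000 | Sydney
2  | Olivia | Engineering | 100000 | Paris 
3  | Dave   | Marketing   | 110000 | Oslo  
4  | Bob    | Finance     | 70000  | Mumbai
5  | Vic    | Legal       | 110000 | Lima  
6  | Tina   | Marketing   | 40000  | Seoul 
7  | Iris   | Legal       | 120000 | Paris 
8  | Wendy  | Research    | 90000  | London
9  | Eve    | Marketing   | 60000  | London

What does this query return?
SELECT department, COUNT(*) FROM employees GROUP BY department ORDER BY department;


Assigning each row to its department group:
  Pete -> Finance
  Olivia -> Engineering
  Dave -> Marketing
  Bob -> Finance
  Vic -> Legal
  Tina -> Marketing
  Iris -> Legal
  Wendy -> Research
  Eve -> Marketing


5 groups:
Engineering, 1
Finance, 2
Legal, 2
Marketing, 3
Research, 1


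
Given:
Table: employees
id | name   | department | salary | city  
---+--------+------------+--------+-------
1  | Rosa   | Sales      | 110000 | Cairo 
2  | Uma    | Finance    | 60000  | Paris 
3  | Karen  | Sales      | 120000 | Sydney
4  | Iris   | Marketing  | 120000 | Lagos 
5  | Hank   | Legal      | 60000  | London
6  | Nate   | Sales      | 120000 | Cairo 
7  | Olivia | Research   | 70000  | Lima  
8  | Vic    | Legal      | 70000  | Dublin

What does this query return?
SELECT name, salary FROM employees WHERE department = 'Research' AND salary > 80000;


Filtering: department = 'Research' AND salary > 80000
Matching: 0 rows

Empty result set (0 rows)


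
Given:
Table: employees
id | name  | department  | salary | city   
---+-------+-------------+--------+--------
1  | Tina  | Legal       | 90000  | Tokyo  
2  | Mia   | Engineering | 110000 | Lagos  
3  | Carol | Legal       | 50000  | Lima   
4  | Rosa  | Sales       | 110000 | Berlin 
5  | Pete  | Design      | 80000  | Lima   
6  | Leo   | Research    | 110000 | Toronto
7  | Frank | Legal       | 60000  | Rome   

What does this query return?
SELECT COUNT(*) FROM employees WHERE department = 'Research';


Counting rows where department = 'Research'
  Leo -> MATCH


1


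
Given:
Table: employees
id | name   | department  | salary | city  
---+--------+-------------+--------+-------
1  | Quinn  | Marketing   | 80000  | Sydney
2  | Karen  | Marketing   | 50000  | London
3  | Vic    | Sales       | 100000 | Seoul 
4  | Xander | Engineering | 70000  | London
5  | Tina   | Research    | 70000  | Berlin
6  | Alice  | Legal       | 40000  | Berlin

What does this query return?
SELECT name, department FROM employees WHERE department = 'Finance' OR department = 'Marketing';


Filtering: department = 'Finance' OR 'Marketing'
Matching: 2 rows

2 rows:
Quinn, Marketing
Karen, Marketing
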